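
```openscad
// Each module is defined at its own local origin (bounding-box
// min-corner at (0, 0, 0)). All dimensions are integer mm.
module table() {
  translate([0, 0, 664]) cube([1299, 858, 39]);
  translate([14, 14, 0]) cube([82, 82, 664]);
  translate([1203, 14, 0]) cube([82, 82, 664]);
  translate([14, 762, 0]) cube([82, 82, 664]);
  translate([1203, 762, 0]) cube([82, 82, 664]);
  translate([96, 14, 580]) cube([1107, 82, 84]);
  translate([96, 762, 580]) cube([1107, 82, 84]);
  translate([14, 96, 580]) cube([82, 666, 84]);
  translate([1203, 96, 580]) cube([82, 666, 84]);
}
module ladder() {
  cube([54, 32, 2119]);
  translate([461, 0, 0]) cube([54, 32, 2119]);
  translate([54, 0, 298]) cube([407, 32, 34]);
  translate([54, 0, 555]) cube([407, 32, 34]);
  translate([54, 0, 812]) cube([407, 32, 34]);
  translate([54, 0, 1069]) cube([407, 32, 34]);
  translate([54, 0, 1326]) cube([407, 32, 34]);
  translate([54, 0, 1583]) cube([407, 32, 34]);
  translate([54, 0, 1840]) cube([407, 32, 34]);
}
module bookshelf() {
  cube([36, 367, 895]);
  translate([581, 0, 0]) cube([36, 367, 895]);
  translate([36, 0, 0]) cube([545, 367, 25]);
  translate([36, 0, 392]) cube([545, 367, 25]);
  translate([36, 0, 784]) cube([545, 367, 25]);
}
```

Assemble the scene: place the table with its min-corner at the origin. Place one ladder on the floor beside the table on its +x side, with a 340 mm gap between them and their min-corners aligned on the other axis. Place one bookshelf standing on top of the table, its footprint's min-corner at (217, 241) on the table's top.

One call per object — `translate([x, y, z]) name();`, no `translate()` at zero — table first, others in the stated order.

table();
translate([1639, 0, 0]) ladder();
translate([217, 241, 703]) bookshelf();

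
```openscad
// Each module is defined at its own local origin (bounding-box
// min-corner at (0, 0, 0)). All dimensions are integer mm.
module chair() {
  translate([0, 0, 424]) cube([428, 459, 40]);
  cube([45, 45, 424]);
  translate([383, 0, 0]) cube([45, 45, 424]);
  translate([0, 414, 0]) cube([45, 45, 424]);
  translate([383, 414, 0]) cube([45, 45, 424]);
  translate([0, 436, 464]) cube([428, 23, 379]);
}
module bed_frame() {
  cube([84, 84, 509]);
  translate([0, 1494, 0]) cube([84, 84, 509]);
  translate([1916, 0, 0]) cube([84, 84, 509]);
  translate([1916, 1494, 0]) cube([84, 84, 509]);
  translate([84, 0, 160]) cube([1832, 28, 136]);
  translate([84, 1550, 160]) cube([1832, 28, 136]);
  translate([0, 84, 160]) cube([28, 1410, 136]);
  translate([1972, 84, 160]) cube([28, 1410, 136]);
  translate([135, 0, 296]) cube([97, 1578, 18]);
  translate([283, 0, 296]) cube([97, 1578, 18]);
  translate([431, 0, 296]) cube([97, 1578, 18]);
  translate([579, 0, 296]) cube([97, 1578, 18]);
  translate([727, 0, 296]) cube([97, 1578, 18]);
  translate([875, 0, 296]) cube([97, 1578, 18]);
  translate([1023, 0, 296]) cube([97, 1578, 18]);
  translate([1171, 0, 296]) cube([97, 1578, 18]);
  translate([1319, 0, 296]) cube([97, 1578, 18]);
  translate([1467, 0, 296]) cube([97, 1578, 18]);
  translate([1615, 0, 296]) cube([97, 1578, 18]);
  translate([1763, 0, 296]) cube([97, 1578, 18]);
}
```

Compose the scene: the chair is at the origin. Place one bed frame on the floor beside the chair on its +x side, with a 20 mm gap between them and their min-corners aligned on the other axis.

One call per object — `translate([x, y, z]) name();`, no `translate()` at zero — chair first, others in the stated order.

chair();
translate([448, 0, 0]) bed_frame();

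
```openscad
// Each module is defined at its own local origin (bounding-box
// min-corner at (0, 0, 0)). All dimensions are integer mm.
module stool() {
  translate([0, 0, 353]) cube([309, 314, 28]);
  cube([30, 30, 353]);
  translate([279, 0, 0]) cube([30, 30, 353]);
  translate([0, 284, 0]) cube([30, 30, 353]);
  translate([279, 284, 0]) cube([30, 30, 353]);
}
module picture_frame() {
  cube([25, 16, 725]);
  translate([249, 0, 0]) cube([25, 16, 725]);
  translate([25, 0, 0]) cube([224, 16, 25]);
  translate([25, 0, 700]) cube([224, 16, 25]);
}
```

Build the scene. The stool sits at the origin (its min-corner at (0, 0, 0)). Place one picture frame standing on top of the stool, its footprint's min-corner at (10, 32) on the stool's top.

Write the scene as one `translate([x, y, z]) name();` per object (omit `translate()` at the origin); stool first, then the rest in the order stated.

stool();
translate([10, 32, 381]) picture_frame();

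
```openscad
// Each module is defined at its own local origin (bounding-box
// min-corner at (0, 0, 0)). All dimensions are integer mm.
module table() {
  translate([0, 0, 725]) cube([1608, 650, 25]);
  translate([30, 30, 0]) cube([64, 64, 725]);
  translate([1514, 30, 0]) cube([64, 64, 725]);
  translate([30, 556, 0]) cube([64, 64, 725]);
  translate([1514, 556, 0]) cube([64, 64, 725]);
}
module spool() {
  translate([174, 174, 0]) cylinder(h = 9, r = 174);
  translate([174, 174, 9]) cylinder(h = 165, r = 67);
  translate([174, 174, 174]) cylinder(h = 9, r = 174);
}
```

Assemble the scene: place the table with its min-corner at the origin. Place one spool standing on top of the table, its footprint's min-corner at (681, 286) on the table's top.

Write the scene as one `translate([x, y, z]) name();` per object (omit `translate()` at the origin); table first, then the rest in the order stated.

table();
translate([681, 286, 750]) spool();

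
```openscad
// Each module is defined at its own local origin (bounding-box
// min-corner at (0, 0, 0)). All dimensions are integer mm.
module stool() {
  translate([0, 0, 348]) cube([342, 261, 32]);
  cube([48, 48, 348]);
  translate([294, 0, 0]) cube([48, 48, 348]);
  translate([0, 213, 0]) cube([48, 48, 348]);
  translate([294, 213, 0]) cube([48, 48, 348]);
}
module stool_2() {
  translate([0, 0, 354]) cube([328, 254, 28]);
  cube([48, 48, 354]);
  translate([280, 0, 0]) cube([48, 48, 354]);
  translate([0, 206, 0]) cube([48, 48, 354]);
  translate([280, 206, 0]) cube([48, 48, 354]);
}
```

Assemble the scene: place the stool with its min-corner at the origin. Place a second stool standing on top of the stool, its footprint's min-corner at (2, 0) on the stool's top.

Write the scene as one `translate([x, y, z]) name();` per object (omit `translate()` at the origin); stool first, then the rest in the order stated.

stool();
translate([2, 0, 380]) stool_2();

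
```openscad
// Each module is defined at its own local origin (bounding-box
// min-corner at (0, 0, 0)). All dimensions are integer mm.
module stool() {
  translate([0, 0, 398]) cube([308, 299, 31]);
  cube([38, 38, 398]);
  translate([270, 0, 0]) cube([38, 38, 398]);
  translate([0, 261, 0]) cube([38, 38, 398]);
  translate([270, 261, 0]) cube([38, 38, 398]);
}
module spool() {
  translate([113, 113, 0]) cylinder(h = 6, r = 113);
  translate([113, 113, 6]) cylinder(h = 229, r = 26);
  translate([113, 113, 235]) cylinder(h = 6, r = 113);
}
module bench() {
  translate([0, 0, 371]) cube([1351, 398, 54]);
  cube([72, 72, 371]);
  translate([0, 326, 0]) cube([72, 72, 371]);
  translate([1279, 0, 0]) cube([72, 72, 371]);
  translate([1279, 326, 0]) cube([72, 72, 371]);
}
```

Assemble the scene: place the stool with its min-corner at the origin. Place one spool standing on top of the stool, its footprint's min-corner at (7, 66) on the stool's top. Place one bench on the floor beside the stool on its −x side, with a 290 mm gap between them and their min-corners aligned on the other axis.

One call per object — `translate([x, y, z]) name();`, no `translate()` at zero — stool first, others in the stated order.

stool();
translate([7, 66, 429]) spool();
translate([-1641, 0, 0]) bench();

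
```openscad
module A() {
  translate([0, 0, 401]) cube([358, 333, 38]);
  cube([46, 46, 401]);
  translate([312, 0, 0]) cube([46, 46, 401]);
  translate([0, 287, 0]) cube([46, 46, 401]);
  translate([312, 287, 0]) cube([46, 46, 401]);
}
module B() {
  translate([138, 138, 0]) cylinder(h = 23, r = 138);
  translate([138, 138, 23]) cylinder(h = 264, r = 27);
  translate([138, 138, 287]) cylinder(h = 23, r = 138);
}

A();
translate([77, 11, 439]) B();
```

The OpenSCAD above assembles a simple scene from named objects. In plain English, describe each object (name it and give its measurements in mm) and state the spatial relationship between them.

A is a four-legged stool. The seat is a 358×333×38 mm slab whose top surface is at z = 439 mm; four square legs, each 46×46 mm in cross-section, run from the floor (z = 0) to the underside of the seat, each flush with a corner of the seat.

B is a spool: two coaxial disc flanges of radius 138 mm and thickness 23 mm, joined by a core cylinder of radius 27 mm and height 264 mm. The lower flange rests on z = 0 and the three cylinders share a vertical axis.

The spool is on top of the stool.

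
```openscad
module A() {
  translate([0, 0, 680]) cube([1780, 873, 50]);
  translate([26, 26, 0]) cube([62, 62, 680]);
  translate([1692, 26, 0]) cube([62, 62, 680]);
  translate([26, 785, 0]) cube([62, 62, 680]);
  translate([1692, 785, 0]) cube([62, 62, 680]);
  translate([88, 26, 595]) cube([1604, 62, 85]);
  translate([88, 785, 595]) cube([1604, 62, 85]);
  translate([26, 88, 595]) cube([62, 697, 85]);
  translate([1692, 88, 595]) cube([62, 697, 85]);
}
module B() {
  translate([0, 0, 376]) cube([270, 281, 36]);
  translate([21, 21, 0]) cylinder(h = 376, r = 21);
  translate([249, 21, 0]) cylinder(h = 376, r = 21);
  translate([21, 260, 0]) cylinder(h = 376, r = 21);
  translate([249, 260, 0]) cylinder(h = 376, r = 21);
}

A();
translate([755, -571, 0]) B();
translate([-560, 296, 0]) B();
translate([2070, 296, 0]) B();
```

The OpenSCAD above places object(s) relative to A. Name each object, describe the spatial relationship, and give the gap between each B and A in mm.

Each stool's nearest face is 290 mm from the table's bounding box.

A is a table. B is a stool. Three stools sit around the table at the −y, −x, +x sides. The gap between each stool and the table is 290 mm.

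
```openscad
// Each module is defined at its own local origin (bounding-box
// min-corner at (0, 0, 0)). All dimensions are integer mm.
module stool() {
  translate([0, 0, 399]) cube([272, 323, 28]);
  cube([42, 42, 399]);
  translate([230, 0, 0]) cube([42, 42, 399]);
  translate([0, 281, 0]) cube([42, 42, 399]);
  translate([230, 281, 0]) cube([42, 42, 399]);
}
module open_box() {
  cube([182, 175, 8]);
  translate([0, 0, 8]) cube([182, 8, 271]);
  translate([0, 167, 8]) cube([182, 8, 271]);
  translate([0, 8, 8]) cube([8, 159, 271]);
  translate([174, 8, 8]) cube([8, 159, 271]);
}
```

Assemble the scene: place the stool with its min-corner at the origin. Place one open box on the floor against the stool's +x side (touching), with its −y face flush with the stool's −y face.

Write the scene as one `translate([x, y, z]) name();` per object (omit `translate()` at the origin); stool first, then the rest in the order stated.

stool();
translate([272, 0, 0]) open_box();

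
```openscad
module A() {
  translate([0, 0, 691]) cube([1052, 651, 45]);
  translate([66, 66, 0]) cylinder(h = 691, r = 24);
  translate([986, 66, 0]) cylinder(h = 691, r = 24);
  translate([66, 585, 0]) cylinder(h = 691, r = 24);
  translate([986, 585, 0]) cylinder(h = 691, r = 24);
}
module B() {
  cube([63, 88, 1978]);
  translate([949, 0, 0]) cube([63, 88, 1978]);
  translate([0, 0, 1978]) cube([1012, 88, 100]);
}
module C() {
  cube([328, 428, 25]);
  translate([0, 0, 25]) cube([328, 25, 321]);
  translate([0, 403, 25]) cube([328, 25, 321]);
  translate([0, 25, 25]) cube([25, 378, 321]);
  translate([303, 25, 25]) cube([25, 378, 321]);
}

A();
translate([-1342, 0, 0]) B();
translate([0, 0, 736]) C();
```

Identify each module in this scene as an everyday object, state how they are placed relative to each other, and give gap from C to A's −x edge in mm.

A is a table. B is a door frame. C is an open box. The door frame is on the floor beside the table on its −x side. The open box is on top of the table. The gap from the open box to the table's −x edge is 0 mm.

The open box's min-x is at 0; the table's min-x is 0; gap = 0 mm.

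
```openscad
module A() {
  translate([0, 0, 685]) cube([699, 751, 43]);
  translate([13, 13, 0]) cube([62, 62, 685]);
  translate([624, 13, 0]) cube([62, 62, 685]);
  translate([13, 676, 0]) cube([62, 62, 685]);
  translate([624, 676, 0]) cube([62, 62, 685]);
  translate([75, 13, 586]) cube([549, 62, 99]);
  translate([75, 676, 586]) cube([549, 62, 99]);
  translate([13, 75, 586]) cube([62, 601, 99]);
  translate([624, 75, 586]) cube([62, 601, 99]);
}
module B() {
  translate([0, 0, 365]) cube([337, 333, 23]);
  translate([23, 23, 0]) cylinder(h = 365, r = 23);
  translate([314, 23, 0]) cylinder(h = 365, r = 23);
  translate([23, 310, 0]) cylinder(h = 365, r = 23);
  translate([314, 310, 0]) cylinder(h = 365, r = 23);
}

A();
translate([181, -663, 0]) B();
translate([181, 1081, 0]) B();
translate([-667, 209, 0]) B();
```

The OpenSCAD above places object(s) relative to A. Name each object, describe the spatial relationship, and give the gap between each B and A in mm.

A is a table. B is a stool. Three stools sit around the table at the −y, +y, −x sides. The gap between each stool and the table is 330 mm.

Each stool's nearest face is 330 mm from the table's bounding box.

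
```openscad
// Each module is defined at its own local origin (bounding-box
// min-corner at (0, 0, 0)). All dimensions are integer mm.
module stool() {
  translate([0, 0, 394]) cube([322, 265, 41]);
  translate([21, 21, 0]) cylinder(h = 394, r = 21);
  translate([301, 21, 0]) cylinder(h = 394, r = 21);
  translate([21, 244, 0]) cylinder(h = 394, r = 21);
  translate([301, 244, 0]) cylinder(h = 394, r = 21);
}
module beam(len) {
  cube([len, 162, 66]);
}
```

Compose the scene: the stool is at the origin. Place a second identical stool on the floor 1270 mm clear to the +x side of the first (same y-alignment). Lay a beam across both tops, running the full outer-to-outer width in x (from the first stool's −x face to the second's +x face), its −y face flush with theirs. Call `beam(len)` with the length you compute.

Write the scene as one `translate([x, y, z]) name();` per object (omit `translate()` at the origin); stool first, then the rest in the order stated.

stool();
translate([1592, 0, 0]) stool();
translate([0, 0, 435]) beam(1914);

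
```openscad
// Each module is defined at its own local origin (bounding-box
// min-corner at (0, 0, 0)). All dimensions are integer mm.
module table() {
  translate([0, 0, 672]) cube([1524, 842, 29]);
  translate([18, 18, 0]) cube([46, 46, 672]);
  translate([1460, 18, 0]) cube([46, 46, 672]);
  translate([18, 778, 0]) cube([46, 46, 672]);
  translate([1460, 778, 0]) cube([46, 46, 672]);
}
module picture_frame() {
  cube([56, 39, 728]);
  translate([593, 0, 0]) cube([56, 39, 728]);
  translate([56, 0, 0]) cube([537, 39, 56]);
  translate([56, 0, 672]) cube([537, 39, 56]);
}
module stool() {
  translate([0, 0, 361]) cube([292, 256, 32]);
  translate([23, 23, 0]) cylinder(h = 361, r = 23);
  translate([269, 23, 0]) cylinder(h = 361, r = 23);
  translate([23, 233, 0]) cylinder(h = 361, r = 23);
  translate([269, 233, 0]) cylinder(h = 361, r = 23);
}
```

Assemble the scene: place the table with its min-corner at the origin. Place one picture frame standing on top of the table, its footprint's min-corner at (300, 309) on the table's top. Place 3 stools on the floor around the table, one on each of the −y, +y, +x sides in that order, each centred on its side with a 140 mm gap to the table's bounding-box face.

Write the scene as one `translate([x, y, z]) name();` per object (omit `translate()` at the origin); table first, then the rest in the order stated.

table();
translate([300, 309, 701]) picture_frame();
translate([616, -396, 0]) stool();
translate([616, 982, 0]) stool();
translate([1664, 293, 0]) stool();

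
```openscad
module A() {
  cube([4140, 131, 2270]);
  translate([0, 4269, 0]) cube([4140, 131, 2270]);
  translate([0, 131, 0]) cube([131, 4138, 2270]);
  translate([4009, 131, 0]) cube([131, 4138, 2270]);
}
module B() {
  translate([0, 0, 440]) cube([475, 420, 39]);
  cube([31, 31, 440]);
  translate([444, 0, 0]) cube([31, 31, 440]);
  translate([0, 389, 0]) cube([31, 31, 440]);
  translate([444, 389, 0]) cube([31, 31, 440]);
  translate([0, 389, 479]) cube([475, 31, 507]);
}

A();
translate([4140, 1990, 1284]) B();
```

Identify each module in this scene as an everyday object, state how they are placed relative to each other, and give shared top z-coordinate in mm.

A is a house frame. B is a chair. The chair is beside the house frame with their tops flush at z = 2270. The shared top z-coordinate is 2270 mm.

Both tops at z = 2270 mm.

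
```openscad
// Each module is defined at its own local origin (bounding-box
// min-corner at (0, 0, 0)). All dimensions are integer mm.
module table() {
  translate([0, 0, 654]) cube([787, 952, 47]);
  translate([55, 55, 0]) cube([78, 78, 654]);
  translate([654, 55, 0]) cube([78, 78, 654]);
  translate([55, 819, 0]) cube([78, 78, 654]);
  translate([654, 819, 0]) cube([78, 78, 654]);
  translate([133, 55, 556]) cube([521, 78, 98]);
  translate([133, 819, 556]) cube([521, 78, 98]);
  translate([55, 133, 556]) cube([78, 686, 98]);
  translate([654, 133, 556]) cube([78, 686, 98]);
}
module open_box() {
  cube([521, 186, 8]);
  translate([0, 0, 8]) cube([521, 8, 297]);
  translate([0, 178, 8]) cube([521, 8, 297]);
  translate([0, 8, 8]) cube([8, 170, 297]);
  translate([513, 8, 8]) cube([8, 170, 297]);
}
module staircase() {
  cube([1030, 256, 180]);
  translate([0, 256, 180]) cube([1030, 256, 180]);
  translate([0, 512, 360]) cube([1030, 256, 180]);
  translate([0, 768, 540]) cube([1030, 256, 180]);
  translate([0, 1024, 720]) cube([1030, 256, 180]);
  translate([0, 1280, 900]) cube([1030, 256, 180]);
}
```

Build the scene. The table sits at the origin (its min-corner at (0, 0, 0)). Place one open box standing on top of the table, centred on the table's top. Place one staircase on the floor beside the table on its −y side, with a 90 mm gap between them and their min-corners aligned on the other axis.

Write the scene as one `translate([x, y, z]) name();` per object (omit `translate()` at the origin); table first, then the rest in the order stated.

table();
translate([133, 383, 701]) open_box();
translate([0, -1626, 0]) staircase();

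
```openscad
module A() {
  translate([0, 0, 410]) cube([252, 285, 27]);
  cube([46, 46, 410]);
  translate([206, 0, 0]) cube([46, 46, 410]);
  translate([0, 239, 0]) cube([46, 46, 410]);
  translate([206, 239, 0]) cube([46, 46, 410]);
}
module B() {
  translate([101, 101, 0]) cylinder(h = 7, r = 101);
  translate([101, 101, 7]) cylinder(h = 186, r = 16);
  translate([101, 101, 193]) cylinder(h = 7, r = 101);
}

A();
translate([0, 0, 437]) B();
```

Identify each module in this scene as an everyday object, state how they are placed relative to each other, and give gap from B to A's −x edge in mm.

A is a stool. B is a spool. The spool is on top of the stool. The gap from the spool to the stool's −x edge is 0 mm.

The spool's min-x is at 0; the stool's min-x is 0; gap = 0 mm.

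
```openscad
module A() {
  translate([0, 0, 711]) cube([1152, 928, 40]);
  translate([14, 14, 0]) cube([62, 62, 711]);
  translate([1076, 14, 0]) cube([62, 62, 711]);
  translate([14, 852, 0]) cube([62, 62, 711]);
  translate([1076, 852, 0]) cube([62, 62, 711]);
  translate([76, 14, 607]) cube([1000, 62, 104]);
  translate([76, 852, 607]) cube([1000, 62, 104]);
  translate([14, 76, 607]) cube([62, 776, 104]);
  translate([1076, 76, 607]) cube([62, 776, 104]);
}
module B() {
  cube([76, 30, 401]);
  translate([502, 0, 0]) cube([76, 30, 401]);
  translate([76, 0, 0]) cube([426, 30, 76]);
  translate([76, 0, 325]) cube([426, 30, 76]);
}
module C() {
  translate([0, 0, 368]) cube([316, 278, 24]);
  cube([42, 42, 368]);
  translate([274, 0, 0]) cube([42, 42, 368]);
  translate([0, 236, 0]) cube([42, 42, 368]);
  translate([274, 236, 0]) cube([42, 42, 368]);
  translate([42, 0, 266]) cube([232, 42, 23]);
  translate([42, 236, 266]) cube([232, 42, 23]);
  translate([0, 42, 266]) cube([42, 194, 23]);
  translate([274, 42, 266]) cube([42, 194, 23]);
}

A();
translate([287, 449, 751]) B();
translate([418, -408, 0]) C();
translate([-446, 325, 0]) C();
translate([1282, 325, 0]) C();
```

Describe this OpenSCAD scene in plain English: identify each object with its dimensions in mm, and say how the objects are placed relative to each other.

A is a table with a 1152×928 mm rectangular top, 40 mm thick, top surface at z = 751 mm, supported by four 62×62 mm square legs, each inset 14 mm from the nearest pair of top edges, running from the floor. Four apron rails, 62 mm thick and 104 mm tall, run between adjacent legs with their top edges flush with the underside of the top and their outer faces flush with the legs' outer faces.

B is a picture frame with a 426×249 mm rectangular opening (x by z) and a uniform 76 mm border on every side. Frame depth is 30 mm along y. It is built from two vertical stiles running the full outside height and two horizontal rails spanning the gap between the stiles.

C is a four-legged stool. The seat is a 316×278×24 mm slab whose top surface is at z = 392 mm; four square legs, each 42×42 mm in cross-section, run from the floor (z = 0) to the underside of the seat, each flush with a corner of the seat. Four stretchers, 42 mm wide and 23 mm tall, connect adjacent legs with their undersides at z = 266 mm, each running between the inner faces of the legs it joins and aligned with the legs' outer faces on the other axis.

The picture frame is on top of the table, centred. Three stools sit around the table at the −y, −x, +x sides.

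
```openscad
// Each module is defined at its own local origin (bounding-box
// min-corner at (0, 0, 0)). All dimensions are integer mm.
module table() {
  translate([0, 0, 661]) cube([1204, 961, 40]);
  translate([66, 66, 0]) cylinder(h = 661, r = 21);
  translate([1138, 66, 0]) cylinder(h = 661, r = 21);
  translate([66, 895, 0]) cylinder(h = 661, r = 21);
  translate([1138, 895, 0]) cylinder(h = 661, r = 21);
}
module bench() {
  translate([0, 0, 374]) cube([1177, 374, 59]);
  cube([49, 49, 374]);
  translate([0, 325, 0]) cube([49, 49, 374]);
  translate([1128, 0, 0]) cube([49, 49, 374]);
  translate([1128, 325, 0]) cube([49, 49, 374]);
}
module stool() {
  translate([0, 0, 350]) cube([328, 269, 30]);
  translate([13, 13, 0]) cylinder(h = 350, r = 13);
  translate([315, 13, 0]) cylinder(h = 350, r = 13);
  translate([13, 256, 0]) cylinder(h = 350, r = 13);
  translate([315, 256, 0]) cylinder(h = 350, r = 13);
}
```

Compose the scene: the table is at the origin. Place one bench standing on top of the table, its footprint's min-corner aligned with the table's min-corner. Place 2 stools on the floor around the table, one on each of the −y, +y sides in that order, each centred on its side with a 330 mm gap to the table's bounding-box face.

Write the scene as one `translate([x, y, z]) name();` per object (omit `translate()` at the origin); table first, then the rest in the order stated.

table();
translate([0, 0, 701]) bench();
translate([438, -599, 0]) stool();
translate([438, 1291, 0]) stool();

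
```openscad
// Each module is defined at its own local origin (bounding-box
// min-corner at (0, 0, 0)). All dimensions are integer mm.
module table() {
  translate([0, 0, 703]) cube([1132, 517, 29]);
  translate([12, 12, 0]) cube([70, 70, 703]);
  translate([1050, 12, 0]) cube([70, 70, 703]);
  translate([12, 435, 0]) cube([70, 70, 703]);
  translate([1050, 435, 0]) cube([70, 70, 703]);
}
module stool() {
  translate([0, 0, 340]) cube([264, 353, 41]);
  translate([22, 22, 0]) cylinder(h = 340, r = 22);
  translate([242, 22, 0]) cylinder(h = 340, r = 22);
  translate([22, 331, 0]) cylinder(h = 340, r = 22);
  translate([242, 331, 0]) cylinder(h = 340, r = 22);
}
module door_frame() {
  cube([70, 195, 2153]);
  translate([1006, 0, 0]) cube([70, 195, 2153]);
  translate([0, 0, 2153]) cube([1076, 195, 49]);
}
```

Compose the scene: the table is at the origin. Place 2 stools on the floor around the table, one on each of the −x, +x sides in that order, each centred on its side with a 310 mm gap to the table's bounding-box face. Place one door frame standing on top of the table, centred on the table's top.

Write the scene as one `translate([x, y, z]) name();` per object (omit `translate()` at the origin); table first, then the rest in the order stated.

table();
translate([-574, 82, 0]) stool();
translate([1442, 82, 0]) stool();
translate([28, 161, 732]) door_frame();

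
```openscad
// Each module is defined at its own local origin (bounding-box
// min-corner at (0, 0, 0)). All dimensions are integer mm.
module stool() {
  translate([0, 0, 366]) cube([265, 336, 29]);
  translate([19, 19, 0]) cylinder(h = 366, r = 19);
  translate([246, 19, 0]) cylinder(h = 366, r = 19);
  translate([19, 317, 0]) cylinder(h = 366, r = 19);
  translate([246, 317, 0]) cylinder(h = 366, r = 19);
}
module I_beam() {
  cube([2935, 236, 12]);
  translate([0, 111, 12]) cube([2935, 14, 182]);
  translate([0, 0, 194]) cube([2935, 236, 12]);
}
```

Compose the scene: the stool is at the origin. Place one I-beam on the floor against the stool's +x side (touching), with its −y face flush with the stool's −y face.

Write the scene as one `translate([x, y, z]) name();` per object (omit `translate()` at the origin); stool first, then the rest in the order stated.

stool();
translate([265, 0, 0]) I_beam();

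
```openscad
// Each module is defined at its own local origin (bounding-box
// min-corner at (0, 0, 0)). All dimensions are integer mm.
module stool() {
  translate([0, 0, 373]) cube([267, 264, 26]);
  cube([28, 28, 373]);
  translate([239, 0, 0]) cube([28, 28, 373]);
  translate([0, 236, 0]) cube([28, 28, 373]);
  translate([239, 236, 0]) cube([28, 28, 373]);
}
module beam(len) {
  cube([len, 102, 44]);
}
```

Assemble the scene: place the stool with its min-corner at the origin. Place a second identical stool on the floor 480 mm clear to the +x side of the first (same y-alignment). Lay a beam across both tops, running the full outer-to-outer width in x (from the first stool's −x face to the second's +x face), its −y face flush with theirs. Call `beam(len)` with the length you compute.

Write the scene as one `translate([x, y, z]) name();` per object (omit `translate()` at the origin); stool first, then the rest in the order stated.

stool();
translate([747, 0, 0]) stool();
translate([0, 0, 399]) beam(1014);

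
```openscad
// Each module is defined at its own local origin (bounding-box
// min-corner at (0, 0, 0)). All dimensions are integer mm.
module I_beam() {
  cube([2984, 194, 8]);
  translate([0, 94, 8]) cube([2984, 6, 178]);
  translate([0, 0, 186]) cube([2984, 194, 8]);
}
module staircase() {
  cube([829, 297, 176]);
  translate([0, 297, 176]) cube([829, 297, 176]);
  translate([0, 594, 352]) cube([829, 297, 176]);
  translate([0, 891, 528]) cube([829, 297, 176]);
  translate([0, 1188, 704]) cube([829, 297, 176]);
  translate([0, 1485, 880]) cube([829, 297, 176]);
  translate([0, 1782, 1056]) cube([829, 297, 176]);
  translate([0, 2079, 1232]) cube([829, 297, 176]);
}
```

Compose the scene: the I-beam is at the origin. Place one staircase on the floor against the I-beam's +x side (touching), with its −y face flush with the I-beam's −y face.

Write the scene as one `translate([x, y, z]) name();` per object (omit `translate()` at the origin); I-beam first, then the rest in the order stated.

I_beam();
translate([2984, 0, 0]) staircase();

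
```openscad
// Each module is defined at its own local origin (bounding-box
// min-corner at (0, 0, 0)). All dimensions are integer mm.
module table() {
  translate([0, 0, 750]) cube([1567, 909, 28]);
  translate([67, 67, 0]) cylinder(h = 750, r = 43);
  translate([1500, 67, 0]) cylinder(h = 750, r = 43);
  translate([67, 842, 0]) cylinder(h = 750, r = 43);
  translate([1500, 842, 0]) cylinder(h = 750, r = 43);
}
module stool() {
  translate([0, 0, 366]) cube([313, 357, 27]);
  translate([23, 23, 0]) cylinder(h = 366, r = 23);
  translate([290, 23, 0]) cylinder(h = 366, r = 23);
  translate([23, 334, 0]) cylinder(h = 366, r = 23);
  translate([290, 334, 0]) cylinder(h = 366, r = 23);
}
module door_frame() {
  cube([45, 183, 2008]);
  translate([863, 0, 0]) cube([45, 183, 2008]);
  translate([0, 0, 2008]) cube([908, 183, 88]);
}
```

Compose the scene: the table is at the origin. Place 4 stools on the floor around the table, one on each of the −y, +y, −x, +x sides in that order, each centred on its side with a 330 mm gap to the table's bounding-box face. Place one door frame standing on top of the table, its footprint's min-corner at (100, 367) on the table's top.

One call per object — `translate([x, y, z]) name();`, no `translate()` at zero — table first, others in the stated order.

table();
translate([627, -687, 0]) stool();
translate([627, 1239, 0]) stool();
translate([-643, 276, 0]) stool();
translate([1897, 276, 0]) stool();
translate([100, 367, 778]) door_frame();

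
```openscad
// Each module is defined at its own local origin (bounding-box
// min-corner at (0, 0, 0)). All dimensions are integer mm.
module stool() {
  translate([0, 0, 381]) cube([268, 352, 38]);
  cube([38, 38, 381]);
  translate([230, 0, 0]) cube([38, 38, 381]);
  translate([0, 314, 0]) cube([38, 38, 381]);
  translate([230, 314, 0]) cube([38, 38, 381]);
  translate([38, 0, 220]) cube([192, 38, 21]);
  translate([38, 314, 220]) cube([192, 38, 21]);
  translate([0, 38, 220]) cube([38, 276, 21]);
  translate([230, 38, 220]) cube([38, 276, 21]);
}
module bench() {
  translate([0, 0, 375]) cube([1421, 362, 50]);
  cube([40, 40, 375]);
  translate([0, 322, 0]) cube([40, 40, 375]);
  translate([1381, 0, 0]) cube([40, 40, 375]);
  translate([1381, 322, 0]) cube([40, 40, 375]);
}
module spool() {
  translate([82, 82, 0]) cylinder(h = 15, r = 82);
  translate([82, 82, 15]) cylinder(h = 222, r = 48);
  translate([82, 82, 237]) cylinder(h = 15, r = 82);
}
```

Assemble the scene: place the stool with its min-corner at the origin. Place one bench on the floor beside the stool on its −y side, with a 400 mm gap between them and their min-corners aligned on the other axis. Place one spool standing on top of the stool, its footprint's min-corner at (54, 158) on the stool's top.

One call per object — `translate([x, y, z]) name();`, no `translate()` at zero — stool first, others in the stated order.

stool();
translate([0, -762, 0]) bench();
translate([54, 158, 419]) spool();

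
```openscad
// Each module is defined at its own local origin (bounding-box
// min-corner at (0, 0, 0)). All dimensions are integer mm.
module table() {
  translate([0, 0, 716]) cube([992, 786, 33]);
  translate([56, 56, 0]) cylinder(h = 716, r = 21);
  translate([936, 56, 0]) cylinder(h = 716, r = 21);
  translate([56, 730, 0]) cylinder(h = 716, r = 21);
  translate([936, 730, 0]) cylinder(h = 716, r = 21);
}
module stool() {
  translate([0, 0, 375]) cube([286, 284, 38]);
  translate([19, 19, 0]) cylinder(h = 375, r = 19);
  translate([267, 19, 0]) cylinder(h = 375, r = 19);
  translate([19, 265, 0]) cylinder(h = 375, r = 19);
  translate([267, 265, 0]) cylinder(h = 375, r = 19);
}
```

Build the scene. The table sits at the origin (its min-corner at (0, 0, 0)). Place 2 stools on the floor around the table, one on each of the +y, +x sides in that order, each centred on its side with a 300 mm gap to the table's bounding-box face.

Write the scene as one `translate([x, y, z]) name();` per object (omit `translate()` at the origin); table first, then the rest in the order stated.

table();
translate([353, 1086, 0]) stool();
translate([1292, 251, 0]) stool();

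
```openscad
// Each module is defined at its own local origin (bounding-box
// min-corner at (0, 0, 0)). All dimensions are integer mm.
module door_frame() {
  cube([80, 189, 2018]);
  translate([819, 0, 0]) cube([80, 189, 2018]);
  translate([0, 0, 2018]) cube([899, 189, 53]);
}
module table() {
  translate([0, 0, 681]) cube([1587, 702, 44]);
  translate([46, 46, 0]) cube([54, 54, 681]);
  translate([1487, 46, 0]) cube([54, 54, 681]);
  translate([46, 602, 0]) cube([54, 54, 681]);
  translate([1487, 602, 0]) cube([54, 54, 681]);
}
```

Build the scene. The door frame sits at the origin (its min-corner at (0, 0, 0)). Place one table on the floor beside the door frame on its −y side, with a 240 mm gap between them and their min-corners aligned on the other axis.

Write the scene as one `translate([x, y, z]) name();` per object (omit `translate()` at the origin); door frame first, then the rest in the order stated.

door_frame();
translate([0, -942, 0]) table();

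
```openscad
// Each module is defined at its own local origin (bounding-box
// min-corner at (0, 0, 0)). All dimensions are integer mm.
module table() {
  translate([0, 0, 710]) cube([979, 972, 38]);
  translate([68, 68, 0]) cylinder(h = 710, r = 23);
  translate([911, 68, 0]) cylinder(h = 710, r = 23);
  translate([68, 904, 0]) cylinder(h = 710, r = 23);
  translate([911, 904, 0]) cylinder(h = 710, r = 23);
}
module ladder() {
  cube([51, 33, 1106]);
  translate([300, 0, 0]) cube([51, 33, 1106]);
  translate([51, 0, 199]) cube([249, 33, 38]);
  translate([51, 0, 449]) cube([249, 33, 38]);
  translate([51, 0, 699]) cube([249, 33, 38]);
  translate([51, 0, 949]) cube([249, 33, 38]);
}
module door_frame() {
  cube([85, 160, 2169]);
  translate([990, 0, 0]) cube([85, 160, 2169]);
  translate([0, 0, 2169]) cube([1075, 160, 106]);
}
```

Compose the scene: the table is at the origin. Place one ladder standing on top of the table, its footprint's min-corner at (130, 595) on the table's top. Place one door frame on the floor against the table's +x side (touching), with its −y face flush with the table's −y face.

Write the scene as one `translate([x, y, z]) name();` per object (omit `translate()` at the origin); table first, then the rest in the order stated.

table();
translate([130, 595, 748]) ladder();
translate([979, 0, 0]) door_frame();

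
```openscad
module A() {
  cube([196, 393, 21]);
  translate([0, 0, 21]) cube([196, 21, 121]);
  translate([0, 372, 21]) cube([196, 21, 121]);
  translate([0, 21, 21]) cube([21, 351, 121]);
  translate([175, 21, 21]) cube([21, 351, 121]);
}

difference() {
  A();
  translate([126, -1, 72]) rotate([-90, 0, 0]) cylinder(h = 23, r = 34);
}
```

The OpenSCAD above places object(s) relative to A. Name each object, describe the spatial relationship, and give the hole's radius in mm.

The subtracted cylinder has r = 34 mm.

A is an open box. The open box has a circular hole through its front wall. The hole's radius is 34 mm.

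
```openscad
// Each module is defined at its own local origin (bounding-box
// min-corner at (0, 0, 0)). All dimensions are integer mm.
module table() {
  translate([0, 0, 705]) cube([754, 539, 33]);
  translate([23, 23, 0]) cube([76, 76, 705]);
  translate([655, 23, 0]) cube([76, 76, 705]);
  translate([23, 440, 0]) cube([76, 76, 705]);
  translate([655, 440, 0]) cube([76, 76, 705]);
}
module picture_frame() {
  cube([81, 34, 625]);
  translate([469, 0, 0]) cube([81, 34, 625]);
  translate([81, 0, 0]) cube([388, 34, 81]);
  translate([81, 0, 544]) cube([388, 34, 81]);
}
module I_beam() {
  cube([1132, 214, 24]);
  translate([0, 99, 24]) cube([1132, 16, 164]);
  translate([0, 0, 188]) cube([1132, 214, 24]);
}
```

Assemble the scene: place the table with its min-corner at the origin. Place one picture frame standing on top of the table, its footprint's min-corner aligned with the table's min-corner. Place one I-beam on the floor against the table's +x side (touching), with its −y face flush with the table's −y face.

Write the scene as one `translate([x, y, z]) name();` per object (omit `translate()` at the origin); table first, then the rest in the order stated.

table();
translate([0, 0, 738]) picture_frame();
translate([754, 0, 0]) I_beam();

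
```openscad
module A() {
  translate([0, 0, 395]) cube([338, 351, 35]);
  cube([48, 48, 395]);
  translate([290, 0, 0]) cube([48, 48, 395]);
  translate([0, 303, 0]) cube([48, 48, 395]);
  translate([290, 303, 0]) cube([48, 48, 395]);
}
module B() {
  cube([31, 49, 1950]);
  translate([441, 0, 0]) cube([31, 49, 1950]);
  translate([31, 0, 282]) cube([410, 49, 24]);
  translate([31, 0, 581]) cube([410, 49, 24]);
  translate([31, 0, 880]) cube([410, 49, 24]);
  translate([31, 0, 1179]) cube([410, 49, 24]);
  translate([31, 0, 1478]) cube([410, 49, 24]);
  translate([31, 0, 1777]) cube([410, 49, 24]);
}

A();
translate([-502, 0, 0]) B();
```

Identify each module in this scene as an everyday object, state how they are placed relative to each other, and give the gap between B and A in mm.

The ladder's nearest face is 30 mm from the stool's −x face.

A is a stool. B is a ladder. The ladder is on the floor beside the stool on its −x side. The gap between the ladder and the stool is 30 mm.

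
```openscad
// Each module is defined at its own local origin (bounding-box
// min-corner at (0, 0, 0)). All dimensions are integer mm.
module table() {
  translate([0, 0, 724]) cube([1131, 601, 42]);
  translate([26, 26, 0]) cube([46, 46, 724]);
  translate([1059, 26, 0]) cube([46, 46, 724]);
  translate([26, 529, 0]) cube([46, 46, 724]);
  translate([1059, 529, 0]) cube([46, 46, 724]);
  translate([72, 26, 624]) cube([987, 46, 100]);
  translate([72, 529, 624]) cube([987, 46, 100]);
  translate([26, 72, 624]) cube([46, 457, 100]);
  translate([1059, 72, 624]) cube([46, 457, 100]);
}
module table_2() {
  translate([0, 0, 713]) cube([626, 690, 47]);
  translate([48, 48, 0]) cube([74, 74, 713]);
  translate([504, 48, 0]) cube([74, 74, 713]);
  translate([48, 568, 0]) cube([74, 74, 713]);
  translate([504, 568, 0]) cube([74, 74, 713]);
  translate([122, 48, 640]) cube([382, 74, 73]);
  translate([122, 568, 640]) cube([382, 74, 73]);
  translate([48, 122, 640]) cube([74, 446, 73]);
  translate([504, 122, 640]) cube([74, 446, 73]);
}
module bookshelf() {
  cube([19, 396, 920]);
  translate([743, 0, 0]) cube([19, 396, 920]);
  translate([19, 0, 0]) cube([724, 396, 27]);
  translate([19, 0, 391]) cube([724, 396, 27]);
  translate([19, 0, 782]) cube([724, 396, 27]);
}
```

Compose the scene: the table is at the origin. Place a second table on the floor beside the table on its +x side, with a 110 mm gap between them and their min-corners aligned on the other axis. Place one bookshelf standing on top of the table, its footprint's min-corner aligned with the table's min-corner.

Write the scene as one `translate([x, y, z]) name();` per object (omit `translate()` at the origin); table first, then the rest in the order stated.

table();
translate([1241, 0, 0]) table_2();
translate([0, 0, 766]) bookshelf();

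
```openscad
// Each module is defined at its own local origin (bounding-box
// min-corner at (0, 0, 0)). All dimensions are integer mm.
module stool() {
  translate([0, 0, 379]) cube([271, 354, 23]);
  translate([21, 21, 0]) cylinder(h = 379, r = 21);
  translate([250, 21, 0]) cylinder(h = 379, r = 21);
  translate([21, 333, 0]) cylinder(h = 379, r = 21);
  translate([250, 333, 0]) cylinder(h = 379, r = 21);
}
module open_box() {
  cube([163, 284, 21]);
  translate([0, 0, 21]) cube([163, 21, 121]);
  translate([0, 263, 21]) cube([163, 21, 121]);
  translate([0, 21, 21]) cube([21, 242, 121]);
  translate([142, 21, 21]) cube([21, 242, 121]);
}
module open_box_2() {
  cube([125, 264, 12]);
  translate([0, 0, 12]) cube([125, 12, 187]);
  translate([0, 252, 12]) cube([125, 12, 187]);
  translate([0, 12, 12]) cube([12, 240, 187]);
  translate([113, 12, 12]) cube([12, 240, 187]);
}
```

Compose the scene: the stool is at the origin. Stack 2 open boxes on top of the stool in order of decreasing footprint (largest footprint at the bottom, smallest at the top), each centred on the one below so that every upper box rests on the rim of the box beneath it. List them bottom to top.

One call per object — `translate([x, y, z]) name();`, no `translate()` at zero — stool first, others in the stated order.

stool();
translate([54, 35, 402]) open_box();
translate([73, 45, 544]) open_box_2();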